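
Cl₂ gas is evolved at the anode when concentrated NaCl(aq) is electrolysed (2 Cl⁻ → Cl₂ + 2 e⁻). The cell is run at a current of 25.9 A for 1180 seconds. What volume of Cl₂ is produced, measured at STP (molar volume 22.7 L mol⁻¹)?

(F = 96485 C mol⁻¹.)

3.60 L

Q = I·t = 25.90 A × 1180.0 s = 30560 C.
n(e⁻) = Q/F = 30560 / 96485 = 0.3168 mol.
2 electrons are transferred per Cl₂ molecule, so n(Cl₂) = 0.3168 / 2 = 0.1584 mol.
V = n × V_m = 0.1584 × 22.7 = 3.60 L.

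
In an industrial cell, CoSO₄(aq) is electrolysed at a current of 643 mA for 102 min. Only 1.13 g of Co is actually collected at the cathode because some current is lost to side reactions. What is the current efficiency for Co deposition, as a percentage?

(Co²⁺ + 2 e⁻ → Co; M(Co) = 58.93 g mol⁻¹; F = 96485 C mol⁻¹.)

94.0 %

Q = I·t = 0.6430 × 6120.0 = 3935 C; n(e⁻) = 3935/96485 = 0.04079 mol.
Theoretical n(Co) = n(e⁻)/2 = 0.02039 mol, i.e. m_theo = 0.02039 × 58.93 = 1.202 g.
Efficiency = m_actual / m_theo = 1.13 / 1.202 = 94.0 %.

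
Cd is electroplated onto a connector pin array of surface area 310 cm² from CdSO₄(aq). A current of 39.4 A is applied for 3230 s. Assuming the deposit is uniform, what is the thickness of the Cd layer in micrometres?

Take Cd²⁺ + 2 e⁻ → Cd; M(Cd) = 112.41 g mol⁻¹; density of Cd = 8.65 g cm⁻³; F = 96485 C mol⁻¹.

Q = I·t = 39.40 × 3230.0 = 127300 C; n(e⁻) = 1.319 mol.
n(Cd) = n(e⁻)/2 = 0.6595 mol, so m = 0.6595 × 112.41 = 74.13 g.
Volume = m/ρ = 74.13 / 8.65 = 8.570 cm³.
Thickness = V/A = 8.570 / 310 = 0.0276 cm = 276 μm.

276 μm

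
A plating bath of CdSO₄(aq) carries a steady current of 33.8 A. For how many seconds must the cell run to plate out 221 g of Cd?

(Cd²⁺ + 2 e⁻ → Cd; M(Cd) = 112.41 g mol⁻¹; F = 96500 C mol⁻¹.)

11200 s

n(Cd) = m/M = 221 / 112.41 = 1.966 mol.
Each Cd atom requires 2 electrons, so n(e⁻) = 2 × 1.966 = 3.932 mol.
Q = n(e⁻)·F = 3.932 × 96500 = 379400 C.
t = Q/I = 379400 / 33.80 A = 11230 s.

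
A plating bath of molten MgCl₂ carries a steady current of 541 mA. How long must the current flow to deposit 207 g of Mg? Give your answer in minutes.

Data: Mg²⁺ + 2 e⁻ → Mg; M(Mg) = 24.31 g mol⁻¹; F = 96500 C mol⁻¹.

n(Mg) = m/M = 207 / 24.31 = 8.515 mol.
Each Mg atom requires 2 electrons, so n(e⁻) = 2 × 8.515 = 17.03 mol.
Q = n(e⁻)·F = 17.03 × 96500 = 1643000 C.
t = Q/I = 1643000 / 0.5410 A = 3038000 s = 50600 min.

50600 min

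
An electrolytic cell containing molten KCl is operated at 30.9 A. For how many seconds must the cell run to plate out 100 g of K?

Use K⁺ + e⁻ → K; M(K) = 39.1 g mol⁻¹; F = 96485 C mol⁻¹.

n(K) = m/M = 100 / 39.1 = 2.558 mol.
Each K atom requires 1 electron, so n(e⁻) = 1 × 2.558 = 2.558 mol.
Q = n(e⁻)·F = 2.558 × 96485 = 246800 C.
t = Q/I = 246800 / 30.90 A = 7986 s.

7990 s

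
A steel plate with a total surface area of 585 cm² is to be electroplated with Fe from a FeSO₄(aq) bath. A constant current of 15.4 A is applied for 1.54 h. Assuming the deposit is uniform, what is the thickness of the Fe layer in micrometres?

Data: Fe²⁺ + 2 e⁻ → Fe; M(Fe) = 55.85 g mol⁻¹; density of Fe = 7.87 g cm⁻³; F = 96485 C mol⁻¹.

53.7 μm

Q = I·t = 15.40 × 5544.0 = 85380 C; n(e⁻) = 0.8849 mol.
n(Fe) = n(e⁻)/2 = 0.4424 mol, so m = 0.4424 × 55.85 = 24.71 g.
Volume = m/ρ = 24.71 / 7.87 = 3.140 cm³.
Thickness = V/A = 3.140 / 585 = 0.00537 cm = 53.7 μm.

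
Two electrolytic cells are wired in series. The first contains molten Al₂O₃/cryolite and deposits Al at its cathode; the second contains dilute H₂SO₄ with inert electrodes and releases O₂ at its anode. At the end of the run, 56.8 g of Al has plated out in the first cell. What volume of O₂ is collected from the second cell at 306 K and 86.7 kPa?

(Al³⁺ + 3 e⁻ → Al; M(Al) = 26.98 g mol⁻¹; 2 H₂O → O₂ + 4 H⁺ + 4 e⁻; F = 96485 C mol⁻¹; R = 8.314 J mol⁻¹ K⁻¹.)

n(Al) = 56.8 / 26.98 = 2.105 mol, so n(e⁻) = 3 × 2.105 = 6.316 mol.
The cells are in series, so the same 6.316 mol of electrons passes through the second cell.
2 H₂O → O₂ + 4 H⁺ + 4 e⁻ — 4 mol e⁻ per mol O₂, so n(O₂) = 6.316/4 = 1.579 mol.
V = nRT/P = (1.579 × 8.314 × 306) / (86.7 × 10³) = 0.0463 m³ = 46.3 L.

46.3 L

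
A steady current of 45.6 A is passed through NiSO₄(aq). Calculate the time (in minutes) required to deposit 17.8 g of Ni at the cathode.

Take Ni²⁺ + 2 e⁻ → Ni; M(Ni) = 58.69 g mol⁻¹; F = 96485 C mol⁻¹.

n(Ni) = m/M = 17.8 / 58.69 = 0.3033 mol.
Each Ni atom requires 2 electrons, so n(e⁻) = 2 × 0.3033 = 0.6066 mol.
Q = n(e⁻)·F = 0.6066 × 96485 = 58530 C.
t = Q/I = 58530 / 45.60 A = 1283 s = 21.4 min.

21.4 min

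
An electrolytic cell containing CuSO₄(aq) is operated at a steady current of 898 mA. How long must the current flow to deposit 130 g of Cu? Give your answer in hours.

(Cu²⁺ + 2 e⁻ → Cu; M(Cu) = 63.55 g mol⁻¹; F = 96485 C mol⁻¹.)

n(Cu) = m/M = 130 / 63.55 = 2.046 mol.
Each Cu atom requires 2 electrons, so n(e⁻) = 2 × 2.046 = 4.091 mol.
Q = n(e⁻)·F = 4.091 × 96485 = 394700 C.
t = Q/I = 394700 / 0.8980 A = 439600 s = 122 h.

122 h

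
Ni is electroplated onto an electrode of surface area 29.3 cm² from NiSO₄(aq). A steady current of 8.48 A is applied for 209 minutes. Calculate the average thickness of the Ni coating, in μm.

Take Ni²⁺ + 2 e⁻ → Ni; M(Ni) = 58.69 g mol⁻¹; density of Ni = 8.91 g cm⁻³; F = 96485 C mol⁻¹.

1240 μm

Q = I·t = 8.480 × 12540 = 106300 C; n(e⁻) = 1.102 mol.
n(Ni) = n(e⁻)/2 = 0.5511 mol, so m = 0.5511 × 58.69 = 32.34 g.
Volume = m/ρ = 32.34 / 8.91 = 3.630 cm³.
Thickness = V/A = 3.630 / 29.3 = 0.124 cm = 1240 μm.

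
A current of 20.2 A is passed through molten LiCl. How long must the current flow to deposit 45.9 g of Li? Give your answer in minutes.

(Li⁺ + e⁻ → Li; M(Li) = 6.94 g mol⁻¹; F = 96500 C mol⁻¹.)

n(Li) = m/M = 45.9 / 6.94 = 6.614 mol.
Each Li atom requires 1 electron, so n(e⁻) = 1 × 6.614 = 6.614 mol.
Q = n(e⁻)·F = 6.614 × 96500 = 638200 C.
t = Q/I = 638200 / 20.20 A = 31600 s = 527 min.

527 min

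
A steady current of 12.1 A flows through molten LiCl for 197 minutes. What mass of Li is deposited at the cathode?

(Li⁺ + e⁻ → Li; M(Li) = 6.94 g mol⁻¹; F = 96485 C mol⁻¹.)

10.3 g

Q = I·t = 12.10 A × 11820 s = 143000 C.
n(e⁻) = Q/F = 143000 / 96485 = 1.482 mol.
Li⁺ + e⁻ → Li, so n(Li) = n(e⁻)/1 = 1.482 mol.
m = n·M = 1.482 × 6.94 = 10.3 g.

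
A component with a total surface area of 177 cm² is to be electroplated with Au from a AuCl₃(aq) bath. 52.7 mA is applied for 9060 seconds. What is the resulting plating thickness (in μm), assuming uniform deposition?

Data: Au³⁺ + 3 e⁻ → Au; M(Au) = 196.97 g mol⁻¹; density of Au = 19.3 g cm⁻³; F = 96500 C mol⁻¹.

Q = I·t = 0.05270 × 9060.0 = 477.5 C; n(e⁻) = 0.004948 mol.
n(Au) = n(e⁻)/3 = 0.001649 mol, so m = 0.001649 × 196.97 = 0.3249 g.
Volume = m/ρ = 0.3249 / 19.3 = 0.01683 cm³.
Thickness = V/A = 0.01683 / 177 = 9.51 × 10⁻⁵ cm = 0.951 μm.

0.951 μm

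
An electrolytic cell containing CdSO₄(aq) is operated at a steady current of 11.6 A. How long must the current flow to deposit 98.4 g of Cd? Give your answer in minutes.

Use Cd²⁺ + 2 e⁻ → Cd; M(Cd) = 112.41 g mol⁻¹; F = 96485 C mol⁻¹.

243 min

n(Cd) = m/M = 98.4 / 112.41 = 0.8754 mol.
Each Cd atom requires 2 electrons, so n(e⁻) = 2 × 0.8754 = 1.751 mol.
Q = n(e⁻)·F = 1.751 × 96485 = 168900 C.
t = Q/I = 168900 / 11.60 A = 14560 s = 243 min.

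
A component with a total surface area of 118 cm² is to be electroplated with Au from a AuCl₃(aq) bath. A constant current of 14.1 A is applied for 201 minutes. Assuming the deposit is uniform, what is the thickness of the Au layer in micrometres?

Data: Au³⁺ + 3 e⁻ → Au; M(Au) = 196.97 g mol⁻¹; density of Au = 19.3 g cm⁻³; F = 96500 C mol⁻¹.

508 μm

Q = I·t = 14.10 × 12060 = 170000 C; n(e⁻) = 1.762 mol.
n(Au) = n(e⁻)/3 = 0.5874 mol, so m = 0.5874 × 196.97 = 115.7 g.
Volume = m/ρ = 115.7 / 19.3 = 5.995 cm³.
Thickness = V/A = 5.995 / 118 = 0.0508 cm = 508 μm.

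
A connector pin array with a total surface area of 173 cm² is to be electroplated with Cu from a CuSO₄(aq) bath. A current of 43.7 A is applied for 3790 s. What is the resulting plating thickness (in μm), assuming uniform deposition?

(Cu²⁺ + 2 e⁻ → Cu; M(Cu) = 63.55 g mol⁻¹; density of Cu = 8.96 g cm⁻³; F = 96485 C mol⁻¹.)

352 μm

Q = I·t = 43.70 × 3790.0 = 165600 C; n(e⁻) = 1.717 mol.
n(Cu) = n(e⁻)/2 = 0.8583 mol, so m = 0.8583 × 63.55 = 54.54 g.
Volume = m/ρ = 54.54 / 8.96 = 6.087 cm³.
Thickness = V/A = 6.087 / 173 = 0.0352 cm = 352 μm.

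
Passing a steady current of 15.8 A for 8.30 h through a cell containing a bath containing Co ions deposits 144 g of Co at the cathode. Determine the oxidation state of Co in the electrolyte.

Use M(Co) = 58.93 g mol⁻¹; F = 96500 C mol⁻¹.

Q = I·t = 15.80 A × 29880 s = 472100 C, so n(e⁻) = 472100/96500 = 4.892 mol.
n(Co) deposited = 144 / 58.93 = 2.444 mol.
Electrons per atom = n(e⁻)/n(Co) = 4.892 / 2.444 = 2.00 ≈ 2, so the ion is Co²⁺.

+2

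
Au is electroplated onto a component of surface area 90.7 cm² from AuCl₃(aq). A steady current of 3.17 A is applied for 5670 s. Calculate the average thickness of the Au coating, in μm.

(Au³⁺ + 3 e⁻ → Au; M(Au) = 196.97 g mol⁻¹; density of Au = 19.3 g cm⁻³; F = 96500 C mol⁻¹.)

Q = I·t = 3.170 × 5670.0 = 17970 C; n(e⁻) = 0.1863 mol.
n(Au) = n(e⁻)/3 = 0.06209 mol, so m = 0.06209 × 196.97 = 12.23 g.
Volume = m/ρ = 12.23 / 19.3 = 0.6336 cm³.
Thickness = V/A = 0.6336 / 90.7 = 0.00699 cm = 69.9 μm.

69.9 μm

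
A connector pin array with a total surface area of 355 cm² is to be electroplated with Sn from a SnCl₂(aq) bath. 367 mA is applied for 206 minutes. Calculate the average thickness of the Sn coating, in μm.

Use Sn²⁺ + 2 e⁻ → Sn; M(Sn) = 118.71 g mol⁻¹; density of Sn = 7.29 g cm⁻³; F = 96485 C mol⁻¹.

Q = I·t = 0.3670 × 12360 = 4536 C; n(e⁻) = 0.04701 mol.
n(Sn) = n(e⁻)/2 = 0.02351 mol, so m = 0.02351 × 118.71 = 2.791 g.
Volume = m/ρ = 2.791 / 7.29 = 0.3828 cm³.
Thickness = V/A = 0.3828 / 355 = 0.00108 cm = 10.8 μm.

10.8 μm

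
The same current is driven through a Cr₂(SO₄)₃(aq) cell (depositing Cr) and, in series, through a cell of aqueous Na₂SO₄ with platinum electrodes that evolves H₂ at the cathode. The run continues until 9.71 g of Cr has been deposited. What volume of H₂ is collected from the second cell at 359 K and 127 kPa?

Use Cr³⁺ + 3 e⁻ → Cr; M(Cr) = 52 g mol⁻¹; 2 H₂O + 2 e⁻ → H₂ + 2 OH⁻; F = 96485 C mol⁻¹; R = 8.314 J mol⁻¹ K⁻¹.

n(Cr) = 9.71 / 52 = 0.1867 mol, so n(e⁻) = 3 × 0.1867 = 0.5602 mol.
The cells are in series, so the same 0.5602 mol of electrons passes through the second cell.
2 H₂O + 2 e⁻ → H₂ + 2 OH⁻ — 2 mol e⁻ per mol H₂, so n(H₂) = 0.5602/2 = 0.2801 mol.
V = nRT/P = (0.2801 × 8.314 × 359) / (127 × 10³) = 0.00658 m³ = 6.58 L.

6.58 L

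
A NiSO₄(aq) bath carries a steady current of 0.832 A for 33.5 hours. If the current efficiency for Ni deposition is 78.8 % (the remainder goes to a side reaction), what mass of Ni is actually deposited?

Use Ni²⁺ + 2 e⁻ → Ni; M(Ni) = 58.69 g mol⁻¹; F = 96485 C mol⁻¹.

Q = I·t = 0.8320 × 120600 = 100300 C.
n(e⁻) = 100300/96485 = 1.040 mol; theoretically n(Ni) = 1.040/2 = 0.5200 mol, m_theo = 30.52 g.
At 78.8 % efficiency, m_actual = 0.788 × 30.52 = 24.0 g.

24.0 g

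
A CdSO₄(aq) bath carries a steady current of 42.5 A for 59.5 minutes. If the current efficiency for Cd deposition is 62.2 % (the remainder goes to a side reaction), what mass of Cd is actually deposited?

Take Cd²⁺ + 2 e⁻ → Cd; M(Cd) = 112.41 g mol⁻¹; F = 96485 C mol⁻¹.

Q = I·t = 42.50 × 3570.0 = 151700 C.
n(e⁻) = 151700/96485 = 1.573 mol; theoretically n(Cd) = 1.573/2 = 0.7863 mol, m_theo = 88.38 g.
At 62.2 % efficiency, m_actual = 0.622 × 88.38 = 55.0 g.

55.0 g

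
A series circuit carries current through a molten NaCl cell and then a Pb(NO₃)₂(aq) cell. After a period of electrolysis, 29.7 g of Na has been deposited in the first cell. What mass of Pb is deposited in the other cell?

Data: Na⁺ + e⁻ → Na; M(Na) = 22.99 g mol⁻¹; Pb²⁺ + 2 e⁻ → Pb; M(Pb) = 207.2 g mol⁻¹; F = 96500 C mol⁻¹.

n(Na) = 29.7 / 22.99 = 1.292 mol.
Since Na⁺ + e⁻ → Na, n(e⁻) passed = 1 × 1.292 = 1.292 mol.
Cells in series carry the same charge, so the same 1.292 mol of electrons passes through cell 2.
Pb²⁺ + 2 e⁻ → Pb, so n(Pb) = 1.292 / 2 = 0.6459 mol.
m(Pb) = 0.6459 × 207.2 = 134 g.

134 g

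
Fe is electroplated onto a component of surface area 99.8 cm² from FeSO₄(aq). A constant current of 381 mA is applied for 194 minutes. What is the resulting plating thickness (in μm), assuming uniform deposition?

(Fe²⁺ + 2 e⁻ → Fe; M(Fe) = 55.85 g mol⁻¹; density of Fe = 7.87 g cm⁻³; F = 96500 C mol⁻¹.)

Q = I·t = 0.3810 × 11640 = 4435 C; n(e⁻) = 0.04596 mol.
n(Fe) = n(e⁻)/2 = 0.02298 mol, so m = 0.02298 × 55.85 = 1.283 g.
Volume = m/ρ = 1.283 / 7.87 = 0.1631 cm³.
Thickness = V/A = 0.1631 / 99.8 = 0.00163 cm = 16.3 μm.

16.3 μm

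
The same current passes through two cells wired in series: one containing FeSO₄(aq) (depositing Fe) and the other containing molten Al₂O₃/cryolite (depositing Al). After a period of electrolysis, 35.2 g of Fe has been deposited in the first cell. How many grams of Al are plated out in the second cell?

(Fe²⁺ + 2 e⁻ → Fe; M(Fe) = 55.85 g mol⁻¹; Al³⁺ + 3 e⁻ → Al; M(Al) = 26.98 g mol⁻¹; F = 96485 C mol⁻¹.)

n(Fe) = 35.2 / 55.85 = 0.6303 mol.
Since Fe²⁺ + 2 e⁻ → Fe, n(e⁻) passed = 2 × 0.6303 = 1.261 mol.
Cells in series carry the same charge, so the same 1.261 mol of electrons passes through cell 2.
Al³⁺ + 3 e⁻ → Al, so n(Al) = 1.261 / 3 = 0.4202 mol.
m(Al) = 0.4202 × 26.98 = 11.3 g.

11.3 g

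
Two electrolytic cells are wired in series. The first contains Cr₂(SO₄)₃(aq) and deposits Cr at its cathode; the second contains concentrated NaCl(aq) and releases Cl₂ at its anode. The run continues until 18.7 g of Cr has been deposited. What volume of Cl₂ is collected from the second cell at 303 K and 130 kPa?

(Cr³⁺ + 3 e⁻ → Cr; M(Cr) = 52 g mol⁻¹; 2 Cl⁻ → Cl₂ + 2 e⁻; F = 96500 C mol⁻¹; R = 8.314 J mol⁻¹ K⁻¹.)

n(Cr) = 18.7 / 52 = 0.3596 mol, so n(e⁻) = 3 × 0.3596 = 1.079 mol.
The cells are in series, so the same 1.079 mol of electrons passes through the second cell.
2 Cl⁻ → Cl₂ + 2 e⁻ — 2 mol e⁻ per mol Cl₂, so n(Cl₂) = 1.079/2 = 0.5394 mol.
V = nRT/P = (0.5394 × 8.314 × 303) / (130 × 10³) = 0.0105 m³ = 10.5 L.

10.5 L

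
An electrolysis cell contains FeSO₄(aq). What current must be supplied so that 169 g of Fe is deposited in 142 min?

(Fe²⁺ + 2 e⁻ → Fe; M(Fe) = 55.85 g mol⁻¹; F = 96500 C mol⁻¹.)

n(Fe) = 169 / 55.85 = 3.026 mol.
n(e⁻) = 2 × 3.026 = 6.052 mol.
Q = n(e⁻)·F = 6.052 × 96500 = 584000 C.
I = Q/t = 584000 / 8520.0 s = 68.5 A.

68.5 A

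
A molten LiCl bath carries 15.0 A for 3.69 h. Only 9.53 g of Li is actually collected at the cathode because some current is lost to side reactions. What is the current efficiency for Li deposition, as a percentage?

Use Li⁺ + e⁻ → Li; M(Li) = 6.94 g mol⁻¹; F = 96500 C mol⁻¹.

66.5 %

Q = I·t = 15.00 × 13284 = 199300 C; n(e⁻) = 199300/96500 = 2.065 mol.
Theoretical n(Li) = n(e⁻)/1 = 2.065 mol, i.e. m_theo = 2.065 × 6.94 = 14.33 g.
Efficiency = m_actual / m_theo = 9.53 / 14.33 = 66.5 %.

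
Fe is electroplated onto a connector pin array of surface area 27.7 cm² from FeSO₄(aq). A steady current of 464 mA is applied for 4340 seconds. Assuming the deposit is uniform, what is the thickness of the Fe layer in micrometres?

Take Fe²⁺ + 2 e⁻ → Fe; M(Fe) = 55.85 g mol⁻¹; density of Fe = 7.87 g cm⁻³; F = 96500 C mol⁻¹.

Q = I·t = 0.4640 × 4340.0 = 2014 C; n(e⁻) = 0.02087 mol.
n(Fe) = n(e⁻)/2 = 0.01043 mol, so m = 0.01043 × 55.85 = 0.5827 g.
Volume = m/ρ = 0.5827 / 7.87 = 0.07405 cm³.
Thickness = V/A = 0.07405 / 27.7 = 0.00267 cm = 26.7 μm.

26.7 μm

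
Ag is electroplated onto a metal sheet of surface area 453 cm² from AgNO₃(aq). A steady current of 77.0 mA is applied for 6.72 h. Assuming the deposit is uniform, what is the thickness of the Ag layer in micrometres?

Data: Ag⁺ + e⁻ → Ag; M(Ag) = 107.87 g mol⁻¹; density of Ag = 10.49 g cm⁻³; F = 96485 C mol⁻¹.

4.38 μm

Q = I·t = 0.07700 × 24192 = 1863 C; n(e⁻) = 0.01931 mol.
n(Ag) = n(e⁻)/1 = 0.01931 mol, so m = 0.01931 × 107.87 = 2.083 g.
Volume = m/ρ = 2.083 / 10.49 = 0.1985 cm³.
Thickness = V/A = 0.1985 / 453 = 4.38 × 10⁻⁴ cm = 4.38 μm.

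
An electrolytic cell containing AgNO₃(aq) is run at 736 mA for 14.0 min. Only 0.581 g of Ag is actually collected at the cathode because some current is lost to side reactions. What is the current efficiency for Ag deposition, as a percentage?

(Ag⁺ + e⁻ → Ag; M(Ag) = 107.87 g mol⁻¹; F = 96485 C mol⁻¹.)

Q = I·t = 0.7360 × 840.00 = 618.2 C; n(e⁻) = 618.2/96485 = 0.006408 mol.
Theoretical n(Ag) = n(e⁻)/1 = 0.006408 mol, i.e. m_theo = 0.006408 × 107.87 = 0.6912 g.
Efficiency = m_actual / m_theo = 0.581 / 0.6912 = 84.1 %.

84.1 %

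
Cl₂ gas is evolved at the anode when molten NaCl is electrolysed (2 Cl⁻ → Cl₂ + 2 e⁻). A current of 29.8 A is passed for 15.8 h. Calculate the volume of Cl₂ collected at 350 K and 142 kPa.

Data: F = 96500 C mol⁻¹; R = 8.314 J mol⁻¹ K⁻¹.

180 L

Q = I·t = 29.80 A × 56880 s = 1695000 C.
n(e⁻) = Q/F = 1695000 / 96500 = 17.57 mol.
2 electrons are transferred per Cl₂ molecule, so n(Cl₂) = 17.57 / 2 = 8.783 mol.
V = nRT/P = (8.783 × 8.314 × 350) / (142 × 10³ Pa) = 0.180 m³ = 180 L.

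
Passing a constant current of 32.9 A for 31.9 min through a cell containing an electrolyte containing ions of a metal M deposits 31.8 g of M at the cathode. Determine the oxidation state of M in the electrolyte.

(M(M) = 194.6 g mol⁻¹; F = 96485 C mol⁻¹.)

+4

Q = I·t = 32.90 A × 1914.0 s = 62970 C, so n(e⁻) = 62970/96485 = 0.6526 mol.
n(M) deposited = 31.8 / 194.6 = 0.1634 mol.
Electrons per atom = n(e⁻)/n(M) = 0.6526 / 0.1634 = 3.99 ≈ 4, so the ion is M⁴⁺.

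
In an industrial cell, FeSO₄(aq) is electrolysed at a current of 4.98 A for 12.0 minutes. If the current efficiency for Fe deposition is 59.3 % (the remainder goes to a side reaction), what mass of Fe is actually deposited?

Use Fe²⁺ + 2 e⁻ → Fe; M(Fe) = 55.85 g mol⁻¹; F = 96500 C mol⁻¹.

Q = I·t = 4.980 × 720.00 = 3586 C.
n(e⁻) = 3586/96500 = 0.03716 mol; theoretically n(Fe) = 0.03716/2 = 0.01858 mol, m_theo = 1.038 g.
At 59.3 % efficiency, m_actual = 0.593 × 1.038 = 0.615 g.

0.615 g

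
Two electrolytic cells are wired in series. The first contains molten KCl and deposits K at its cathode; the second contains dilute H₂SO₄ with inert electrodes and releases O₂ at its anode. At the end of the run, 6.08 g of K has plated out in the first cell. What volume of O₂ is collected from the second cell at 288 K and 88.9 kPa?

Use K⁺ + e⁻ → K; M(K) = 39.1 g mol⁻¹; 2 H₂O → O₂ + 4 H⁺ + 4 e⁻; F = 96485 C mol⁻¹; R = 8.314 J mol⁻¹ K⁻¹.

1.05 L

n(K) = 6.08 / 39.1 = 0.1555 mol, so n(e⁻) = 1 × 0.1555 = 0.1555 mol.
The cells are in series, so the same 0.1555 mol of electrons passes through the second cell.
2 H₂O → O₂ + 4 H⁺ + 4 e⁻ — 4 mol e⁻ per mol O₂, so n(O₂) = 0.1555/4 = 0.03887 mol.
V = nRT/P = (0.03887 × 8.314 × 288) / (88.9 × 10³) = 0.00105 m³ = 1.05 L.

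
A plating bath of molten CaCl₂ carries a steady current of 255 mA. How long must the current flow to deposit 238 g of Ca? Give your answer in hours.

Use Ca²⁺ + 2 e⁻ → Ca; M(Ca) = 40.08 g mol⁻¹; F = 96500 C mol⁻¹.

n(Ca) = m/M = 238 / 40.08 = 5.938 mol.
Each Ca atom requires 2 electrons, so n(e⁻) = 2 × 5.938 = 11.88 mol.
Q = n(e⁻)·F = 11.88 × 96500 = 1146000 C.
t = Q/I = 1146000 / 0.2550 A = 4494000 s = 1250 h.

1250 h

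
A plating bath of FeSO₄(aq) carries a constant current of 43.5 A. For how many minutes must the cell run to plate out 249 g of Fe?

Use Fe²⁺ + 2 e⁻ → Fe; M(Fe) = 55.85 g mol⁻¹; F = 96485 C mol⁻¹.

330 min

n(Fe) = m/M = 249 / 55.85 = 4.458 mol.
Each Fe atom requires 2 electrons, so n(e⁻) = 2 × 4.458 = 8.917 mol.
Q = n(e⁻)·F = 8.917 × 96485 = 860300 C.
t = Q/I = 860300 / 43.50 A = 19780 s = 330 min.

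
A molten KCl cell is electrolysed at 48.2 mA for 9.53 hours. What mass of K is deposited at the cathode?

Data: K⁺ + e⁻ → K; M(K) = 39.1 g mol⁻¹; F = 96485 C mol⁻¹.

Q = I·t = 0.04820 A × 34308 s = 1654 C.
n(e⁻) = Q/F = 1654 / 96485 = 0.01714 mol.
K⁺ + e⁻ → K, so n(K) = n(e⁻)/1 = 0.01714 mol.
m = n·M = 0.01714 × 39.1 = 0.670 g.

0.670 g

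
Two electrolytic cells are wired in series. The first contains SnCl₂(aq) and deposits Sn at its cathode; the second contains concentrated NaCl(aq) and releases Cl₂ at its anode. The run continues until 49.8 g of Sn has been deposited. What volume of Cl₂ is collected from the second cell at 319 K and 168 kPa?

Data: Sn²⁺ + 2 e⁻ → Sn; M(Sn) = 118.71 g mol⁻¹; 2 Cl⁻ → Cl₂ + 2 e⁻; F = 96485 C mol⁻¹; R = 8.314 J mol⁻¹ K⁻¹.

6.62 L

n(Sn) = 49.8 / 118.71 = 0.4195 mol, so n(e⁻) = 2 × 0.4195 = 0.8390 mol.
The cells are in series, so the same 0.8390 mol of electrons passes through the second cell.
2 Cl⁻ → Cl₂ + 2 e⁻ — 2 mol e⁻ per mol Cl₂, so n(Cl₂) = 0.8390/2 = 0.4195 mol.
V = nRT/P = (0.4195 × 8.314 × 319) / (168 × 10³) = 0.00662 m³ = 6.62 L.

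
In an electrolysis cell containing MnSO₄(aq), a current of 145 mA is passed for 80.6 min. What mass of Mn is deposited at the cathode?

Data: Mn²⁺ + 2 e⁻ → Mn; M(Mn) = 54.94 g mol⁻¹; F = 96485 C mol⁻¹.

Q = I·t = 0.1450 A × 4836.0 s = 701.2 C.
n(e⁻) = Q/F = 701.2 / 96485 = 0.007268 mol.
Mn²⁺ + 2 e⁻ → Mn, so n(Mn) = n(e⁻)/2 = 0.003634 mol.
m = n·M = 0.003634 × 54.94 = 0.200 g.

0.200 g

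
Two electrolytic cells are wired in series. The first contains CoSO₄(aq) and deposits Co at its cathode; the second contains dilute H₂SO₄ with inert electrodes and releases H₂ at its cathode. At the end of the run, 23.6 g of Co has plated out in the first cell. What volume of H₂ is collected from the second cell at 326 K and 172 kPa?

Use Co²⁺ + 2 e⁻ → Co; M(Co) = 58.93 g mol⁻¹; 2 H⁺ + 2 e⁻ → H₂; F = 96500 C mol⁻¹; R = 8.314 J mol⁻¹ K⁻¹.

6.31 L

n(Co) = 23.6 / 58.93 = 0.4005 mol, so n(e⁻) = 2 × 0.4005 = 0.8010 mol.
The cells are in series, so the same 0.8010 mol of electrons passes through the second cell.
2 H⁺ + 2 e⁻ → H₂ — 2 mol e⁻ per mol H₂, so n(H₂) = 0.8010/2 = 0.4005 mol.
V = nRT/P = (0.4005 × 8.314 × 326) / (172 × 10³) = 0.00631 m³ = 6.31 L.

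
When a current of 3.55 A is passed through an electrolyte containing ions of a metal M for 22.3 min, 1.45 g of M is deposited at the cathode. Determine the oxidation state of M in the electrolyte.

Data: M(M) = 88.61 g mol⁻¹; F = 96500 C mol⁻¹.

+3

Q = I·t = 3.550 A × 1338.0 s = 4750 C, so n(e⁻) = 4750/96500 = 0.04922 mol.
n(M) deposited = 1.45 / 88.61 = 0.01636 mol.
Electrons per atom = n(e⁻)/n(M) = 0.04922 / 0.01636 = 3.01 ≈ 3, so the ion is M³⁺.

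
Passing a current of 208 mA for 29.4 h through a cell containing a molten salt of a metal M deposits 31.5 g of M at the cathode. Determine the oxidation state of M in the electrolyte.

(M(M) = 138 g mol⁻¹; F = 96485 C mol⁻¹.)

+1

Q = I·t = 0.2080 A × 105840 s = 22010 C, so n(e⁻) = 22010/96485 = 0.2282 mol.
n(M) deposited = 31.5 / 138 = 0.2283 mol.
Electrons per atom = n(e⁻)/n(M) = 0.2282 / 0.2283 = 1.00 ≈ 1, so the ion is M⁺.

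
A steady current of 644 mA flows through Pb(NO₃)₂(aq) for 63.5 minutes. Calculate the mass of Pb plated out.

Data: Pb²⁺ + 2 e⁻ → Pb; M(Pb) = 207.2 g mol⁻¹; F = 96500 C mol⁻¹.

2.63 g

Q = I·t = 0.6440 A × 3810.0 s = 2454 C.
n(e⁻) = Q/F = 2454 / 96500 = 0.02543 mol.
Pb²⁺ + 2 e⁻ → Pb, so n(Pb) = n(e⁻)/2 = 0.01271 mol.
m = n·M = 0.01271 × 207.2 = 2.63 g.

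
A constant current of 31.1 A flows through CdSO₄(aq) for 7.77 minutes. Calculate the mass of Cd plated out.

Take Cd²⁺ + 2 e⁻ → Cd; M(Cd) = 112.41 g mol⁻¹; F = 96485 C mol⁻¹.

Q = I·t = 31.10 A × 466.20 s = 14500 C.
n(e⁻) = Q/F = 14500 / 96485 = 0.1503 mol.
Cd²⁺ + 2 e⁻ → Cd, so n(Cd) = n(e⁻)/2 = 0.07514 mol.
m = n·M = 0.07514 × 112.41 = 8.45 g.

8.45 g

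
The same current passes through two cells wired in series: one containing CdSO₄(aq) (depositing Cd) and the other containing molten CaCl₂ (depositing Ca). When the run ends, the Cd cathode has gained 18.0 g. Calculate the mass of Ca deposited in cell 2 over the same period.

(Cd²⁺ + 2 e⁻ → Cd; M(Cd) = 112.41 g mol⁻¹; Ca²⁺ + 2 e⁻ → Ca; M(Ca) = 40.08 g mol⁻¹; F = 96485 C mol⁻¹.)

6.42 g

n(Cd) = 18.0 / 112.41 = 0.1601 mol.
Since Cd²⁺ + 2 e⁻ → Cd, n(e⁻) passed = 2 × 0.1601 = 0.3203 mol.
Cells in series carry the same charge, so the same 0.3203 mol of electrons passes through cell 2.
Ca²⁺ + 2 e⁻ → Ca, so n(Ca) = 0.3203 / 2 = 0.1601 mol.
m(Ca) = 0.1601 × 40.08 = 6.42 g.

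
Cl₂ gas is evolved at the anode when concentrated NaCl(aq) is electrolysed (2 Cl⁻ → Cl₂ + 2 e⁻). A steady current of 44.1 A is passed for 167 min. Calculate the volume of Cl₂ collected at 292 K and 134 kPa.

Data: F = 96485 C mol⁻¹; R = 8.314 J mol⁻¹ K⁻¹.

Q = I·t = 44.10 A × 10020 s = 441900 C.
n(e⁻) = Q/F = 441900 / 96485 = 4.580 mol.
2 electrons are transferred per Cl₂ molecule, so n(Cl₂) = 4.580 / 2 = 2.290 mol.
V = nRT/P = (2.290 × 8.314 × 292) / (134 × 10³ Pa) = 0.0415 m³ = 41.5 L.

41.5 L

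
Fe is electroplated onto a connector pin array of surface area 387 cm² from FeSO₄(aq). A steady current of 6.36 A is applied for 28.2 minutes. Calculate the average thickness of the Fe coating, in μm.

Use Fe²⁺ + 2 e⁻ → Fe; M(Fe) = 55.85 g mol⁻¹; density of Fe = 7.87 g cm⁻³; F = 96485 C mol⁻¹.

Q = I·t = 6.360 × 1692.0 = 10760 C; n(e⁻) = 0.1115 mol.
n(Fe) = n(e⁻)/2 = 0.05577 mol, so m = 0.05577 × 55.85 = 3.115 g.
Volume = m/ρ = 3.115 / 7.87 = 0.3957 cm³.
Thickness = V/A = 0.3957 / 387 = 0.00102 cm = 10.2 μm.

10.2 μm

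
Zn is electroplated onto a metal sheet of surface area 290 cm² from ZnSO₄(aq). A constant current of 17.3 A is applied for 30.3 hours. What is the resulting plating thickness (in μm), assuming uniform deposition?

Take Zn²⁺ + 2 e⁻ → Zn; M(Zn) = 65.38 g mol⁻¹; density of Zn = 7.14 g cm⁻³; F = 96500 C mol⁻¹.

Q = I·t = 17.30 × 109080 = 1887000 C; n(e⁻) = 19.56 mol.
n(Zn) = n(e⁻)/2 = 9.778 mol, so m = 9.778 × 65.38 = 639.3 g.
Volume = m/ρ = 639.3 / 7.14 = 89.53 cm³.
Thickness = V/A = 89.53 / 290 = 0.309 cm = 3090 μm.

3090 μm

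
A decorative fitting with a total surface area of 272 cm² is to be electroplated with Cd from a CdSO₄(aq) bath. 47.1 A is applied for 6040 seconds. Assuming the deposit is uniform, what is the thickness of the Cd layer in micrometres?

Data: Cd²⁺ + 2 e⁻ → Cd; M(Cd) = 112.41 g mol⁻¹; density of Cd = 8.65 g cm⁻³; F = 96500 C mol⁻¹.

Q = I·t = 47.10 × 6040.0 = 284500 C; n(e⁻) = 2.948 mol.
n(Cd) = n(e⁻)/2 = 1.474 mol, so m = 1.474 × 112.41 = 165.7 g.
Volume = m/ρ = 165.7 / 8.65 = 19.16 cm³.
Thickness = V/A = 19.16 / 272 = 0.0704 cm = 704 μm.

704 μm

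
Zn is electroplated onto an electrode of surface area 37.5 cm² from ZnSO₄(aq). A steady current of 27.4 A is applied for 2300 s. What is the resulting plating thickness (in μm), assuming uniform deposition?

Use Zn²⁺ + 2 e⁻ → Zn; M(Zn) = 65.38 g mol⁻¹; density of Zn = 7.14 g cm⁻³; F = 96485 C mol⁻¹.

797 μm

Q = I·t = 27.40 × 2300.0 = 63020 C; n(e⁻) = 0.6532 mol.
n(Zn) = n(e⁻)/2 = 0.3266 mol, so m = 0.3266 × 65.38 = 21.35 g.
Volume = m/ρ = 21.35 / 7.14 = 2.990 cm³.
Thickness = V/A = 2.990 / 37.5 = 0.0797 cm = 797 μm.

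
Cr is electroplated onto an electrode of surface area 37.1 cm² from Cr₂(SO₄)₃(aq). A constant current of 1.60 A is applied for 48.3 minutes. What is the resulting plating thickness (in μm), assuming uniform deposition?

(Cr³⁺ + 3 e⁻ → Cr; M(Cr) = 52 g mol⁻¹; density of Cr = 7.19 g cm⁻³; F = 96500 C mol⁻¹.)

31.2 μm

Q = I·t = 1.600 × 2898.0 = 4637 C; n(e⁻) = 0.04805 mol.
n(Cr) = n(e⁻)/3 = 0.01602 mol, so m = 0.01602 × 52 = 0.8329 g.
Volume = m/ρ = 0.8329 / 7.19 = 0.1158 cm³.
Thickness = V/A = 0.1158 / 37.1 = 0.00312 cm = 31.2 μm.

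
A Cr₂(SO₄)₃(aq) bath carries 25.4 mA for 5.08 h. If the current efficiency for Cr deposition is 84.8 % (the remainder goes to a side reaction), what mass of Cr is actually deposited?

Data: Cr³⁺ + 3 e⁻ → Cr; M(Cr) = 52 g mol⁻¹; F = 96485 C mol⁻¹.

0.0708 g

Q = I·t = 0.02540 × 18288 = 464.5 C.
n(e⁻) = 464.5/96485 = 0.004814 mol; theoretically n(Cr) = 0.004814/3 = 0.001605 mol, m_theo = 0.08345 g.
At 84.8 % efficiency, m_actual = 0.848 × 0.08345 = 0.0708 g.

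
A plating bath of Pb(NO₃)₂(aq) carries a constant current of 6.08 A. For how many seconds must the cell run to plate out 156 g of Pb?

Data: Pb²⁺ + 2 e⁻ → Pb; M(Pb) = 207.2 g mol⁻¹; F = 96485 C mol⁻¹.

23900 s

n(Pb) = m/M = 156 / 207.2 = 0.7529 mol.
Each Pb atom requires 2 electrons, so n(e⁻) = 2 × 0.7529 = 1.506 mol.
Q = n(e⁻)·F = 1.506 × 96485 = 145300 C.
t = Q/I = 145300 / 6.080 A = 23900 s.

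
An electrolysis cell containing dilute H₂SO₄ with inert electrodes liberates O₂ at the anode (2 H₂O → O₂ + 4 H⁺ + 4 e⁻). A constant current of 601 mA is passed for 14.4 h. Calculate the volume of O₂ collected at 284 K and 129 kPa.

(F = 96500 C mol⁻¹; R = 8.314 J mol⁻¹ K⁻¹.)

Q = I·t = 0.6010 A × 51840 s = 31160 C.
n(e⁻) = Q/F = 31160 / 96500 = 0.3229 mol.
4 electrons are transferred per O₂ molecule, so n(O₂) = 0.3229 / 4 = 0.08071 mol.
V = nRT/P = (0.08071 × 8.314 × 284) / (129 × 10³ Pa) = 0.00148 m³ = 1.48 L.

1.48 L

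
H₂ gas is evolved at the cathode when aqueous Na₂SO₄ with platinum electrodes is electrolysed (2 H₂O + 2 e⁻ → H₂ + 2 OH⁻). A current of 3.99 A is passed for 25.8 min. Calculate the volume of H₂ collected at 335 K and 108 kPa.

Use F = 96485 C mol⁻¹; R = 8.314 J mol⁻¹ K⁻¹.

Q = I·t = 3.990 A × 1548.0 s = 6177 C.
n(e⁻) = Q/F = 6177 / 96485 = 0.06402 mol.
2 electrons are transferred per H₂ molecule, so n(H₂) = 0.06402 / 2 = 0.03201 mol.
V = nRT/P = (0.03201 × 8.314 × 335) / (108 × 10³ Pa) = 8.25 × 10⁻⁴ m³ = 0.825 L.

0.825 L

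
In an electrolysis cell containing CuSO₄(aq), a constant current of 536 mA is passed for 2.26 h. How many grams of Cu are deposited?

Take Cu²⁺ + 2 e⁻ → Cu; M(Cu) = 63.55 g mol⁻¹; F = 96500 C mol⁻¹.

Q = I·t = 0.5360 A × 8136.0 s = 4361 C.
n(e⁻) = Q/F = 4361 / 96500 = 0.04519 mol.
Cu²⁺ + 2 e⁻ → Cu, so n(Cu) = n(e⁻)/2 = 0.02260 mol.
m = n·M = 0.02260 × 63.55 = 1.44 g.

1.44 g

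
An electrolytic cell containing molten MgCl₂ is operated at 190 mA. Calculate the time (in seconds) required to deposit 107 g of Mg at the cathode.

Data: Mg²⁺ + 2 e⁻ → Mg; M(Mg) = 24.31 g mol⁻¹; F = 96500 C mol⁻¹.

4.47 × 10⁶ s

n(Mg) = m/M = 107 / 24.31 = 4.401 mol.
Each Mg atom requires 2 electrons, so n(e⁻) = 2 × 4.401 = 8.803 mol.
Q = n(e⁻)·F = 8.803 × 96500 = 849500 C.
t = Q/I = 849500 / 0.1900 A = 4471000 s.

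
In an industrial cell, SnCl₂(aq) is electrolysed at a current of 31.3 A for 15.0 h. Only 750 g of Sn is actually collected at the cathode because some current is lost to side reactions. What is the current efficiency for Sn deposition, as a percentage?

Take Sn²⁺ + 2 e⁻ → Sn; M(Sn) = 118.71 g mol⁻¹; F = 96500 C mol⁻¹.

Q = I·t = 31.30 × 54000 = 1690000 C; n(e⁻) = 1690000/96500 = 17.52 mol.
Theoretical n(Sn) = n(e⁻)/2 = 8.758 mol, i.e. m_theo = 8.758 × 118.71 = 1040 g.
Efficiency = m_actual / m_theo = 750 / 1040 = 72.1 %.

72.1 %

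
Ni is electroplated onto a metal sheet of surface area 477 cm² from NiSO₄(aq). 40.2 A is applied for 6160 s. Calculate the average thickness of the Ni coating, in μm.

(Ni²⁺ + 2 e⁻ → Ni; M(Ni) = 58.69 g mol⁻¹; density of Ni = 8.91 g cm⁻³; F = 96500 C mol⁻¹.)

177 μm

Q = I·t = 40.20 × 6160.0 = 247600 C; n(e⁻) = 2.566 mol.
n(Ni) = n(e⁻)/2 = 1.283 mol, so m = 1.283 × 58.69 = 75.30 g.
Volume = m/ρ = 75.30 / 8.91 = 8.452 cm³.
Thickness = V/A = 8.452 / 477 = 0.0177 cm = 177 μm.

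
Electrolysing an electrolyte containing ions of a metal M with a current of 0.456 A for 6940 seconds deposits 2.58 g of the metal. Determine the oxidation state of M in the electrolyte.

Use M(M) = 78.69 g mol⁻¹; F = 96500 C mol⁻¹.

Q = I·t = 0.4560 A × 6940.0 s = 3165 C, so n(e⁻) = 3165/96500 = 0.03279 mol.
n(M) deposited = 2.58 / 78.69 = 0.03279 mol.
Electrons per atom = n(e⁻)/n(M) = 0.03279 / 0.03279 = 1.00 ≈ 1, so the ion is M⁺.

+1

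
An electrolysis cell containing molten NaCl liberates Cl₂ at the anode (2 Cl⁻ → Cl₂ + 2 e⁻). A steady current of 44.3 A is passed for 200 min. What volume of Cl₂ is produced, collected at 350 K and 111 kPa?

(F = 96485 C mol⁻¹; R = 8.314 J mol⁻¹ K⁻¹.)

Q = I·t = 44.30 A × 12000 s = 531600 C.
n(e⁻) = Q/F = 531600 / 96485 = 5.510 mol.
2 electrons are transferred per Cl₂ molecule, so n(Cl₂) = 5.510 / 2 = 2.755 mol.
V = nRT/P = (2.755 × 8.314 × 350) / (111 × 10³ Pa) = 0.0722 m³ = 72.2 L.

72.2 L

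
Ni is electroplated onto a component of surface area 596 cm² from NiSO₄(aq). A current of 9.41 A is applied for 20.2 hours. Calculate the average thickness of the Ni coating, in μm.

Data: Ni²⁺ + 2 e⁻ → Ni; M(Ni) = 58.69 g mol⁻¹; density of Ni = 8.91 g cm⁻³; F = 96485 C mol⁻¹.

Q = I·t = 9.410 × 72720 = 684300 C; n(e⁻) = 7.092 mol.
n(Ni) = n(e⁻)/2 = 3.546 mol, so m = 3.546 × 58.69 = 208.1 g.
Volume = m/ρ = 208.1 / 8.91 = 23.36 cm³.
Thickness = V/A = 23.36 / 596 = 0.0392 cm = 392 μm.

392 μm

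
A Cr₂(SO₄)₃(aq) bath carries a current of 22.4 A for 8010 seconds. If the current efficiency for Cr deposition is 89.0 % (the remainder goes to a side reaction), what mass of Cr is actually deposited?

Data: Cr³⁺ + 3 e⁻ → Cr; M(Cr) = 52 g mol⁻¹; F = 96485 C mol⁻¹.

28.7 g

Q = I·t = 22.40 × 8010.0 = 179400 C.
n(e⁻) = 179400/96485 = 1.860 mol; theoretically n(Cr) = 1.860/3 = 0.6199 mol, m_theo = 32.23 g.
At 89.0 % efficiency, m_actual = 0.890 × 32.23 = 28.7 g.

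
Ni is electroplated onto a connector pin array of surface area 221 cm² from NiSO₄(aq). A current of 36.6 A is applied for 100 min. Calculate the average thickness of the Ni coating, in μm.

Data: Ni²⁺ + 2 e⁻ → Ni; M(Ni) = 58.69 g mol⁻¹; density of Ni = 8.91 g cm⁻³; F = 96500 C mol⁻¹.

339 μm

Q = I·t = 36.60 × 6000.0 = 219600 C; n(e⁻) = 2.276 mol.
n(Ni) = n(e⁻)/2 = 1.138 mol, so m = 1.138 × 58.69 = 66.78 g.
Volume = m/ρ = 66.78 / 8.91 = 7.495 cm³.
Thickness = V/A = 7.495 / 221 = 0.0339 cm = 339 μm.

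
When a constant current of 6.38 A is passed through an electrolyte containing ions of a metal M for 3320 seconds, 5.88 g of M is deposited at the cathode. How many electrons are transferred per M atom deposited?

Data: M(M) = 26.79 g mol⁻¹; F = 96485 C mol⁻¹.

Q = I·t = 6.380 A × 3320.0 s = 21180 C, so n(e⁻) = 21180/96485 = 0.2195 mol.
n(M) deposited = 5.88 / 26.79 = 0.2195 mol.
Electrons per atom = n(e⁻)/n(M) = 0.2195 / 0.2195 = 1.00 ≈ 1, so the ion is M⁺.

1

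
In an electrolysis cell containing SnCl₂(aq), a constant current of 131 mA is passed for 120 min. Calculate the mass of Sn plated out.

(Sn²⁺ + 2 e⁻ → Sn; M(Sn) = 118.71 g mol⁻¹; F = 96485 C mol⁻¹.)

Q = I·t = 0.1310 A × 7200.0 s = 943.2 C.
n(e⁻) = Q/F = 943.2 / 96485 = 0.009776 mol.
Sn²⁺ + 2 e⁻ → Sn, so n(Sn) = n(e⁻)/2 = 0.004888 mol.
m = n·M = 0.004888 × 118.71 = 0.580 g.

0.580 g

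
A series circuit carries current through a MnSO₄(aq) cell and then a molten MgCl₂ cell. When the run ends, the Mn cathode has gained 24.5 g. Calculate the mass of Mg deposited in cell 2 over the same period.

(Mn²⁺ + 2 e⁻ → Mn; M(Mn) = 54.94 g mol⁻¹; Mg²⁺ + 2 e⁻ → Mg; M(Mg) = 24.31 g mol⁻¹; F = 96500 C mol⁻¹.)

10.8 g

n(Mn) = 24.5 / 54.94 = 0.4459 mol.
Since Mn²⁺ + 2 e⁻ → Mn, n(e⁻) passed = 2 × 0.4459 = 0.8919 mol.
Cells in series carry the same charge, so the same 0.8919 mol of electrons passes through cell 2.
Mg²⁺ + 2 e⁻ → Mg, so n(Mg) = 0.8919 / 2 = 0.4459 mol.
m(Mg) = 0.4459 × 24.31 = 10.8 g.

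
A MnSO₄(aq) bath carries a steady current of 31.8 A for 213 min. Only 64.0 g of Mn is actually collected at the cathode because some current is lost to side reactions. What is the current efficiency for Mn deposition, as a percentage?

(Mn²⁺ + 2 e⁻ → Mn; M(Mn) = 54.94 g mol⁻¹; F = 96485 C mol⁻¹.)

55.3 %

Q = I·t = 31.80 × 12780 = 406400 C; n(e⁻) = 406400/96485 = 4.212 mol.
Theoretical n(Mn) = n(e⁻)/2 = 2.106 mol, i.e. m_theo = 2.106 × 54.94 = 115.7 g.
Efficiency = m_actual / m_theo = 64.0 / 115.7 = 55.3 %.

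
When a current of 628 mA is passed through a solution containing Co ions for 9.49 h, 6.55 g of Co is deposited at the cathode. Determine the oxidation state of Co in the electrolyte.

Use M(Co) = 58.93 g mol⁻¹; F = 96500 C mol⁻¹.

+2

Q = I·t = 0.6280 A × 34164 s = 21450 C, so n(e⁻) = 21450/96500 = 0.2223 mol.
n(Co) deposited = 6.55 / 58.93 = 0.1111 mol.
Electrons per atom = n(e⁻)/n(Co) = 0.2223 / 0.1111 = 2.00 ≈ 2, so the ion is Co²⁺.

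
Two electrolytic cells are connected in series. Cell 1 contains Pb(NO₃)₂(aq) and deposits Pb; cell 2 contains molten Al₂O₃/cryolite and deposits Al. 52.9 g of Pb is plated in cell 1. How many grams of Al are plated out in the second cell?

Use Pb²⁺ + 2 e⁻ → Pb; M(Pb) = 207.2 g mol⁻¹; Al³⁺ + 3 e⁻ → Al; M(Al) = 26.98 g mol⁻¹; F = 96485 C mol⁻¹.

n(Pb) = 52.9 / 207.2 = 0.2553 mol.
Since Pb²⁺ + 2 e⁻ → Pb, n(e⁻) passed = 2 × 0.2553 = 0.5106 mol.
Cells in series carry the same charge, so the same 0.5106 mol of electrons passes through cell 2.
Al³⁺ + 3 e⁻ → Al, so n(Al) = 0.5106 / 3 = 0.1702 mol.
m(Al) = 0.1702 × 26.98 = 4.59 g.

4.59 g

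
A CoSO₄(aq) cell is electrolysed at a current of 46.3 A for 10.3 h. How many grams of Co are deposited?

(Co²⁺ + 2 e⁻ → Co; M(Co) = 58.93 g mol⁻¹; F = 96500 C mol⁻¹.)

524 g

Q = I·t = 46.30 A × 37080 s = 1717000 C.
n(e⁻) = Q/F = 1717000 / 96500 = 17.79 mol.
Co²⁺ + 2 e⁻ → Co, so n(Co) = n(e⁻)/2 = 8.895 mol.
m = n·M = 8.895 × 58.93 = 524 g.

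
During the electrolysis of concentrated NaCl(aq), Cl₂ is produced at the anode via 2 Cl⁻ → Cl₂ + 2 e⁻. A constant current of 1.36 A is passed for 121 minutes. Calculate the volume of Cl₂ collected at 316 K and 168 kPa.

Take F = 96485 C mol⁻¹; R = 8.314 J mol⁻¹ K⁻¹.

Q = I·t = 1.360 A × 7260.0 s = 9874 C.
n(e⁻) = Q/F = 9874 / 96485 = 0.1023 mol.
2 electrons are transferred per Cl₂ molecule, so n(Cl₂) = 0.1023 / 2 = 0.05117 mol.
V = nRT/P = (0.05117 × 8.314 × 316) / (168 × 10³ Pa) = 8.00 × 10⁻⁴ m³ = 0.800 L.

0.800 L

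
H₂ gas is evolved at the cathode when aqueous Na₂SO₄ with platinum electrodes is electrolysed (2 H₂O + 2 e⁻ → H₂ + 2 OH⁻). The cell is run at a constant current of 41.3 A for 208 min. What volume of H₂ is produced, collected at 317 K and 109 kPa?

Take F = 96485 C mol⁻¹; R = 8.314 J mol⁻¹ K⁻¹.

Q = I·t = 41.30 A × 12480 s = 515400 C.
n(e⁻) = Q/F = 515400 / 96485 = 5.342 mol.
2 electrons are transferred per H₂ molecule, so n(H₂) = 5.342 / 2 = 2.671 mol.
V = nRT/P = (2.671 × 8.314 × 317) / (109 × 10³ Pa) = 0.0646 m³ = 64.6 L.

64.6 L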